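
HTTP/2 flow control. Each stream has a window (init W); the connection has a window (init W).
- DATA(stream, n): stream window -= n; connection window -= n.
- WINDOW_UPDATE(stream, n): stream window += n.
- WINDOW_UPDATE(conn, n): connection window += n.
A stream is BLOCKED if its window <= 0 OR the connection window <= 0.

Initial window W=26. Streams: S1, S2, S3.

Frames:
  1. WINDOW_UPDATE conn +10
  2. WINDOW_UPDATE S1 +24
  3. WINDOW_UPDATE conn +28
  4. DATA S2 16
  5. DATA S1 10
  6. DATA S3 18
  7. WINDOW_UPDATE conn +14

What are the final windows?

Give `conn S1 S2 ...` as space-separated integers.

Answer: 34 40 10 8

Derivation:
Op 1: conn=36 S1=26 S2=26 S3=26 blocked=[]
Op 2: conn=36 S1=50 S2=26 S3=26 blocked=[]
Op 3: conn=64 S1=50 S2=26 S3=26 blocked=[]
Op 4: conn=48 S1=50 S2=10 S3=26 blocked=[]
Op 5: conn=38 S1=40 S2=10 S3=26 blocked=[]
Op 6: conn=20 S1=40 S2=10 S3=8 blocked=[]
Op 7: conn=34 S1=40 S2=10 S3=8 blocked=[]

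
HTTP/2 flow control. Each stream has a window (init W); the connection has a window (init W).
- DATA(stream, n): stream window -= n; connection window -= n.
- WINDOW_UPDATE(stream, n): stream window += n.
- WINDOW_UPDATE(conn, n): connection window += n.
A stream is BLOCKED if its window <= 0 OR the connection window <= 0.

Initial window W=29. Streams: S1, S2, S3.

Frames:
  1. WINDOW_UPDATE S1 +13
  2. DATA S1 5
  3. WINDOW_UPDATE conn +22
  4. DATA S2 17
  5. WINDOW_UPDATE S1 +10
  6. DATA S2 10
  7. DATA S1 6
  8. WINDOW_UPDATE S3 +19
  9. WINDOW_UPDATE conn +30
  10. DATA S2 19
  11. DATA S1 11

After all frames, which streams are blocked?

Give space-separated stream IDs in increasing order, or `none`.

Op 1: conn=29 S1=42 S2=29 S3=29 blocked=[]
Op 2: conn=24 S1=37 S2=29 S3=29 blocked=[]
Op 3: conn=46 S1=37 S2=29 S3=29 blocked=[]
Op 4: conn=29 S1=37 S2=12 S3=29 blocked=[]
Op 5: conn=29 S1=47 S2=12 S3=29 blocked=[]
Op 6: conn=19 S1=47 S2=2 S3=29 blocked=[]
Op 7: conn=13 S1=41 S2=2 S3=29 blocked=[]
Op 8: conn=13 S1=41 S2=2 S3=48 blocked=[]
Op 9: conn=43 S1=41 S2=2 S3=48 blocked=[]
Op 10: conn=24 S1=41 S2=-17 S3=48 blocked=[2]
Op 11: conn=13 S1=30 S2=-17 S3=48 blocked=[2]

Answer: S2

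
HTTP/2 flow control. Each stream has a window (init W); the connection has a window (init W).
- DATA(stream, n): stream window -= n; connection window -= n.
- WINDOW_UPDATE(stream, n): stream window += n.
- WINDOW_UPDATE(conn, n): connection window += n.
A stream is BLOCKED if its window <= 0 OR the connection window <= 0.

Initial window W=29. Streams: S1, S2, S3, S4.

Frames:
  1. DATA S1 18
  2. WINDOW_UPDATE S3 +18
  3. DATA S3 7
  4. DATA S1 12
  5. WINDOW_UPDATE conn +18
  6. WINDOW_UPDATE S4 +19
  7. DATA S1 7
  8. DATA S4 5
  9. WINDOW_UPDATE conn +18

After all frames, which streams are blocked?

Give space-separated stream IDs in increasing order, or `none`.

Op 1: conn=11 S1=11 S2=29 S3=29 S4=29 blocked=[]
Op 2: conn=11 S1=11 S2=29 S3=47 S4=29 blocked=[]
Op 3: conn=4 S1=11 S2=29 S3=40 S4=29 blocked=[]
Op 4: conn=-8 S1=-1 S2=29 S3=40 S4=29 blocked=[1, 2, 3, 4]
Op 5: conn=10 S1=-1 S2=29 S3=40 S4=29 blocked=[1]
Op 6: conn=10 S1=-1 S2=29 S3=40 S4=48 blocked=[1]
Op 7: conn=3 S1=-8 S2=29 S3=40 S4=48 blocked=[1]
Op 8: conn=-2 S1=-8 S2=29 S3=40 S4=43 blocked=[1, 2, 3, 4]
Op 9: conn=16 S1=-8 S2=29 S3=40 S4=43 blocked=[1]

Answer: S1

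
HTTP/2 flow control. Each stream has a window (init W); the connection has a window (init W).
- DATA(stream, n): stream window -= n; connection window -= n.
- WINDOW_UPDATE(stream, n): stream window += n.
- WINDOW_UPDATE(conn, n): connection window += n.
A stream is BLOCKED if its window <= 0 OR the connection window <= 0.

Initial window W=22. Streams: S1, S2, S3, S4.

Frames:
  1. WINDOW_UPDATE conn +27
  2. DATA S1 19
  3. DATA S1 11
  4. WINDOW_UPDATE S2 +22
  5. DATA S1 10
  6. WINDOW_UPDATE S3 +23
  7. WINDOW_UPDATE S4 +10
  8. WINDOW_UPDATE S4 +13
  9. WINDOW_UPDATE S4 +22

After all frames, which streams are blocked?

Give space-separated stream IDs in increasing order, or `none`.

Answer: S1

Derivation:
Op 1: conn=49 S1=22 S2=22 S3=22 S4=22 blocked=[]
Op 2: conn=30 S1=3 S2=22 S3=22 S4=22 blocked=[]
Op 3: conn=19 S1=-8 S2=22 S3=22 S4=22 blocked=[1]
Op 4: conn=19 S1=-8 S2=44 S3=22 S4=22 blocked=[1]
Op 5: conn=9 S1=-18 S2=44 S3=22 S4=22 blocked=[1]
Op 6: conn=9 S1=-18 S2=44 S3=45 S4=22 blocked=[1]
Op 7: conn=9 S1=-18 S2=44 S3=45 S4=32 blocked=[1]
Op 8: conn=9 S1=-18 S2=44 S3=45 S4=45 blocked=[1]
Op 9: conn=9 S1=-18 S2=44 S3=45 S4=67 blocked=[1]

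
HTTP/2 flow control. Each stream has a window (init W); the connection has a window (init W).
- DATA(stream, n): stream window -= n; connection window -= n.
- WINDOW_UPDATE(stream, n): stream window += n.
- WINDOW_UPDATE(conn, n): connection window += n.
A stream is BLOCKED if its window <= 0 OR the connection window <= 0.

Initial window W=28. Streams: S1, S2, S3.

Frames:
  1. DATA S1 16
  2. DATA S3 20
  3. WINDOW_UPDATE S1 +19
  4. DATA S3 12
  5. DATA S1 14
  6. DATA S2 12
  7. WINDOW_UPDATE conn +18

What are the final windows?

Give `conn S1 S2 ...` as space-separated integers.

Answer: -28 17 16 -4

Derivation:
Op 1: conn=12 S1=12 S2=28 S3=28 blocked=[]
Op 2: conn=-8 S1=12 S2=28 S3=8 blocked=[1, 2, 3]
Op 3: conn=-8 S1=31 S2=28 S3=8 blocked=[1, 2, 3]
Op 4: conn=-20 S1=31 S2=28 S3=-4 blocked=[1, 2, 3]
Op 5: conn=-34 S1=17 S2=28 S3=-4 blocked=[1, 2, 3]
Op 6: conn=-46 S1=17 S2=16 S3=-4 blocked=[1, 2, 3]
Op 7: conn=-28 S1=17 S2=16 S3=-4 blocked=[1, 2, 3]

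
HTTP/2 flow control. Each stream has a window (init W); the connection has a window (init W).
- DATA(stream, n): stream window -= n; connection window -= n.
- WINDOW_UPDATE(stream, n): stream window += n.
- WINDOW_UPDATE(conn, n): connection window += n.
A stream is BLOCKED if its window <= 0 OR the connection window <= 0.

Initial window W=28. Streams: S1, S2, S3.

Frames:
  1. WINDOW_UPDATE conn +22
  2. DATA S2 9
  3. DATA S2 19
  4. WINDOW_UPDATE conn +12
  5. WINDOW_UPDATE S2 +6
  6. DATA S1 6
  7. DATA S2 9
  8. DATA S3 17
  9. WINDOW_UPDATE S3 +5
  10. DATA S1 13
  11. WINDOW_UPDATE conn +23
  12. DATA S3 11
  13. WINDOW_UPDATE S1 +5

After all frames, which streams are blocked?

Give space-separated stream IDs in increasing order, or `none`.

Op 1: conn=50 S1=28 S2=28 S3=28 blocked=[]
Op 2: conn=41 S1=28 S2=19 S3=28 blocked=[]
Op 3: conn=22 S1=28 S2=0 S3=28 blocked=[2]
Op 4: conn=34 S1=28 S2=0 S3=28 blocked=[2]
Op 5: conn=34 S1=28 S2=6 S3=28 blocked=[]
Op 6: conn=28 S1=22 S2=6 S3=28 blocked=[]
Op 7: conn=19 S1=22 S2=-3 S3=28 blocked=[2]
Op 8: conn=2 S1=22 S2=-3 S3=11 blocked=[2]
Op 9: conn=2 S1=22 S2=-3 S3=16 blocked=[2]
Op 10: conn=-11 S1=9 S2=-3 S3=16 blocked=[1, 2, 3]
Op 11: conn=12 S1=9 S2=-3 S3=16 blocked=[2]
Op 12: conn=1 S1=9 S2=-3 S3=5 blocked=[2]
Op 13: conn=1 S1=14 S2=-3 S3=5 blocked=[2]

Answer: S2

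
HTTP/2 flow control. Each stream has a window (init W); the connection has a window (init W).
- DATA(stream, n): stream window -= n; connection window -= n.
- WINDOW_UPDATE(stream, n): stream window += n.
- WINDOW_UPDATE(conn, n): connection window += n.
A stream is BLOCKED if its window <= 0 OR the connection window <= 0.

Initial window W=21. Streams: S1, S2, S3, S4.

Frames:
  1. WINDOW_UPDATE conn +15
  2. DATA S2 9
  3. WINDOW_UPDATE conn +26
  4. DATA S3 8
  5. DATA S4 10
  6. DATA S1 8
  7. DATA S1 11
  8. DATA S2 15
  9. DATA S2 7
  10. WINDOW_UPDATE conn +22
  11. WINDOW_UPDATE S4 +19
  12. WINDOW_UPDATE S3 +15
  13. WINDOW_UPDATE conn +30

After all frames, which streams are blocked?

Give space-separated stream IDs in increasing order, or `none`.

Op 1: conn=36 S1=21 S2=21 S3=21 S4=21 blocked=[]
Op 2: conn=27 S1=21 S2=12 S3=21 S4=21 blocked=[]
Op 3: conn=53 S1=21 S2=12 S3=21 S4=21 blocked=[]
Op 4: conn=45 S1=21 S2=12 S3=13 S4=21 blocked=[]
Op 5: conn=35 S1=21 S2=12 S3=13 S4=11 blocked=[]
Op 6: conn=27 S1=13 S2=12 S3=13 S4=11 blocked=[]
Op 7: conn=16 S1=2 S2=12 S3=13 S4=11 blocked=[]
Op 8: conn=1 S1=2 S2=-3 S3=13 S4=11 blocked=[2]
Op 9: conn=-6 S1=2 S2=-10 S3=13 S4=11 blocked=[1, 2, 3, 4]
Op 10: conn=16 S1=2 S2=-10 S3=13 S4=11 blocked=[2]
Op 11: conn=16 S1=2 S2=-10 S3=13 S4=30 blocked=[2]
Op 12: conn=16 S1=2 S2=-10 S3=28 S4=30 blocked=[2]
Op 13: conn=46 S1=2 S2=-10 S3=28 S4=30 blocked=[2]

Answer: S2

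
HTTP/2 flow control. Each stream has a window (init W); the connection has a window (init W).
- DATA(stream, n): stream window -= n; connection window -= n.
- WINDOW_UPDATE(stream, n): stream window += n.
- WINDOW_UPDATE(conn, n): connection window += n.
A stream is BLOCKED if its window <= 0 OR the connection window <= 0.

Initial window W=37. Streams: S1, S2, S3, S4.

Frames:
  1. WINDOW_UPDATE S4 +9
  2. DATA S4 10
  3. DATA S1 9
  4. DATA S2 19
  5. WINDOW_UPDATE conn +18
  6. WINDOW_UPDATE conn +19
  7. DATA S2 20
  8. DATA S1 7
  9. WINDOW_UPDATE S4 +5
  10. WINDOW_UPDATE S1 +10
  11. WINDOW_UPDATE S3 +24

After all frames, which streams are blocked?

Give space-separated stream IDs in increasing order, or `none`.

Answer: S2

Derivation:
Op 1: conn=37 S1=37 S2=37 S3=37 S4=46 blocked=[]
Op 2: conn=27 S1=37 S2=37 S3=37 S4=36 blocked=[]
Op 3: conn=18 S1=28 S2=37 S3=37 S4=36 blocked=[]
Op 4: conn=-1 S1=28 S2=18 S3=37 S4=36 blocked=[1, 2, 3, 4]
Op 5: conn=17 S1=28 S2=18 S3=37 S4=36 blocked=[]
Op 6: conn=36 S1=28 S2=18 S3=37 S4=36 blocked=[]
Op 7: conn=16 S1=28 S2=-2 S3=37 S4=36 blocked=[2]
Op 8: conn=9 S1=21 S2=-2 S3=37 S4=36 blocked=[2]
Op 9: conn=9 S1=21 S2=-2 S3=37 S4=41 blocked=[2]
Op 10: conn=9 S1=31 S2=-2 S3=37 S4=41 blocked=[2]
Op 11: conn=9 S1=31 S2=-2 S3=61 S4=41 blocked=[2]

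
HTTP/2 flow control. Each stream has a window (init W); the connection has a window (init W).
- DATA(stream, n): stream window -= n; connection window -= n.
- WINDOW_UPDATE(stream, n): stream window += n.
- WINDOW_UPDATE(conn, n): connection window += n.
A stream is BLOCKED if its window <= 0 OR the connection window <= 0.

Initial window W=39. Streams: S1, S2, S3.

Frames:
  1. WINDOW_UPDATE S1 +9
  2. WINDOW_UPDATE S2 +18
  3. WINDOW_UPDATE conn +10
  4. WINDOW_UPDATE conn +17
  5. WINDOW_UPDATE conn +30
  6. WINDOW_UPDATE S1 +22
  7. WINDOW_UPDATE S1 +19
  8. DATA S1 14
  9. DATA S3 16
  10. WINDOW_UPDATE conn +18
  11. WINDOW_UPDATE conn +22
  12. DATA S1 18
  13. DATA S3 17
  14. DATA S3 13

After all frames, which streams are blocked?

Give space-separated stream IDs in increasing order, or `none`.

Answer: S3

Derivation:
Op 1: conn=39 S1=48 S2=39 S3=39 blocked=[]
Op 2: conn=39 S1=48 S2=57 S3=39 blocked=[]
Op 3: conn=49 S1=48 S2=57 S3=39 blocked=[]
Op 4: conn=66 S1=48 S2=57 S3=39 blocked=[]
Op 5: conn=96 S1=48 S2=57 S3=39 blocked=[]
Op 6: conn=96 S1=70 S2=57 S3=39 blocked=[]
Op 7: conn=96 S1=89 S2=57 S3=39 blocked=[]
Op 8: conn=82 S1=75 S2=57 S3=39 blocked=[]
Op 9: conn=66 S1=75 S2=57 S3=23 blocked=[]
Op 10: conn=84 S1=75 S2=57 S3=23 blocked=[]
Op 11: conn=106 S1=75 S2=57 S3=23 blocked=[]
Op 12: conn=88 S1=57 S2=57 S3=23 blocked=[]
Op 13: conn=71 S1=57 S2=57 S3=6 blocked=[]
Op 14: conn=58 S1=57 S2=57 S3=-7 blocked=[3]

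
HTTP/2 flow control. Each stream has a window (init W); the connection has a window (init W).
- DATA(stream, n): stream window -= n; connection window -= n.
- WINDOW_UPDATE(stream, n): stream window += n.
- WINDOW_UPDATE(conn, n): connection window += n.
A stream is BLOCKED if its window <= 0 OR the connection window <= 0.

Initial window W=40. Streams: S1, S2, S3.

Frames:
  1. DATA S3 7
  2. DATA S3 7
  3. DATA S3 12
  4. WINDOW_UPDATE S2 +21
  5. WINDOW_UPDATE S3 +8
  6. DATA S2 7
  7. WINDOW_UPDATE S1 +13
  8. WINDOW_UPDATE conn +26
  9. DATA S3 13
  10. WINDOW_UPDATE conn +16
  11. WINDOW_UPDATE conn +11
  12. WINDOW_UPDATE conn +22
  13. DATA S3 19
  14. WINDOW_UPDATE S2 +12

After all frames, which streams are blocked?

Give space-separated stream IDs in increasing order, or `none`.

Answer: S3

Derivation:
Op 1: conn=33 S1=40 S2=40 S3=33 blocked=[]
Op 2: conn=26 S1=40 S2=40 S3=26 blocked=[]
Op 3: conn=14 S1=40 S2=40 S3=14 blocked=[]
Op 4: conn=14 S1=40 S2=61 S3=14 blocked=[]
Op 5: conn=14 S1=40 S2=61 S3=22 blocked=[]
Op 6: conn=7 S1=40 S2=54 S3=22 blocked=[]
Op 7: conn=7 S1=53 S2=54 S3=22 blocked=[]
Op 8: conn=33 S1=53 S2=54 S3=22 blocked=[]
Op 9: conn=20 S1=53 S2=54 S3=9 blocked=[]
Op 10: conn=36 S1=53 S2=54 S3=9 blocked=[]
Op 11: conn=47 S1=53 S2=54 S3=9 blocked=[]
Op 12: conn=69 S1=53 S2=54 S3=9 blocked=[]
Op 13: conn=50 S1=53 S2=54 S3=-10 blocked=[3]
Op 14: conn=50 S1=53 S2=66 S3=-10 blocked=[3]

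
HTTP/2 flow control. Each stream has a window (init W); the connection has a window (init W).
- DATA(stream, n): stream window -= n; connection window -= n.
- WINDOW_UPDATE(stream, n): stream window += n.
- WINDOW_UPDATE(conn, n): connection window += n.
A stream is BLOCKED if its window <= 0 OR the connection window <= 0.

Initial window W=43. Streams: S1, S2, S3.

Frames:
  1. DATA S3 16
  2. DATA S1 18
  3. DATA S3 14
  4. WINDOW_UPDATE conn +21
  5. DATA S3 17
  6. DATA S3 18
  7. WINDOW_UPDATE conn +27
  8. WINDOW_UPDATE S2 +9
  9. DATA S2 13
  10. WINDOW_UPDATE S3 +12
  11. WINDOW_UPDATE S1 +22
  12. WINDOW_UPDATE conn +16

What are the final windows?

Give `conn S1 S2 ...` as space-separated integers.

Answer: 11 47 39 -10

Derivation:
Op 1: conn=27 S1=43 S2=43 S3=27 blocked=[]
Op 2: conn=9 S1=25 S2=43 S3=27 blocked=[]
Op 3: conn=-5 S1=25 S2=43 S3=13 blocked=[1, 2, 3]
Op 4: conn=16 S1=25 S2=43 S3=13 blocked=[]
Op 5: conn=-1 S1=25 S2=43 S3=-4 blocked=[1, 2, 3]
Op 6: conn=-19 S1=25 S2=43 S3=-22 blocked=[1, 2, 3]
Op 7: conn=8 S1=25 S2=43 S3=-22 blocked=[3]
Op 8: conn=8 S1=25 S2=52 S3=-22 blocked=[3]
Op 9: conn=-5 S1=25 S2=39 S3=-22 blocked=[1, 2, 3]
Op 10: conn=-5 S1=25 S2=39 S3=-10 blocked=[1, 2, 3]
Op 11: conn=-5 S1=47 S2=39 S3=-10 blocked=[1, 2, 3]
Op 12: conn=11 S1=47 S2=39 S3=-10 blocked=[3]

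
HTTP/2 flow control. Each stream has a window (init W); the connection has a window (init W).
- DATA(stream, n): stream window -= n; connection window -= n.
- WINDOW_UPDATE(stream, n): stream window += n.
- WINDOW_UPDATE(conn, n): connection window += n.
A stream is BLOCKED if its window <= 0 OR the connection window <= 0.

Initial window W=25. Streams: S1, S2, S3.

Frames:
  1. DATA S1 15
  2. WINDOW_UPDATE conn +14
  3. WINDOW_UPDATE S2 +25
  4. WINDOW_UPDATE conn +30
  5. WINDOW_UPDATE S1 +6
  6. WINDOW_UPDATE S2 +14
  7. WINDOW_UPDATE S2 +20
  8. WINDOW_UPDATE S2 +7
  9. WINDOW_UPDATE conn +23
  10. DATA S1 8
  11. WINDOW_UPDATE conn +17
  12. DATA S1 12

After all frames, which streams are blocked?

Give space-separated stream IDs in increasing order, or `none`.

Op 1: conn=10 S1=10 S2=25 S3=25 blocked=[]
Op 2: conn=24 S1=10 S2=25 S3=25 blocked=[]
Op 3: conn=24 S1=10 S2=50 S3=25 blocked=[]
Op 4: conn=54 S1=10 S2=50 S3=25 blocked=[]
Op 5: conn=54 S1=16 S2=50 S3=25 blocked=[]
Op 6: conn=54 S1=16 S2=64 S3=25 blocked=[]
Op 7: conn=54 S1=16 S2=84 S3=25 blocked=[]
Op 8: conn=54 S1=16 S2=91 S3=25 blocked=[]
Op 9: conn=77 S1=16 S2=91 S3=25 blocked=[]
Op 10: conn=69 S1=8 S2=91 S3=25 blocked=[]
Op 11: conn=86 S1=8 S2=91 S3=25 blocked=[]
Op 12: conn=74 S1=-4 S2=91 S3=25 blocked=[1]

Answer: S1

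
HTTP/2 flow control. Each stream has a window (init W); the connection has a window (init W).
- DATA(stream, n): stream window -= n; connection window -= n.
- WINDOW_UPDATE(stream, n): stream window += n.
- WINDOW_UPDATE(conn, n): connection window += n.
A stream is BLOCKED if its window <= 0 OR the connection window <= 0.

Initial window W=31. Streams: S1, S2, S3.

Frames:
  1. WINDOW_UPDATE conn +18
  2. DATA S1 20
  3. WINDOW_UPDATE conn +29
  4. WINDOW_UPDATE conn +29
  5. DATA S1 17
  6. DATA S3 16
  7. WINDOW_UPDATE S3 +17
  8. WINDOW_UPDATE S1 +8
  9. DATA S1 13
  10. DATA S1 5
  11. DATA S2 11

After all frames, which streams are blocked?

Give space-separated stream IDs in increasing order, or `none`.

Answer: S1

Derivation:
Op 1: conn=49 S1=31 S2=31 S3=31 blocked=[]
Op 2: conn=29 S1=11 S2=31 S3=31 blocked=[]
Op 3: conn=58 S1=11 S2=31 S3=31 blocked=[]
Op 4: conn=87 S1=11 S2=31 S3=31 blocked=[]
Op 5: conn=70 S1=-6 S2=31 S3=31 blocked=[1]
Op 6: conn=54 S1=-6 S2=31 S3=15 blocked=[1]
Op 7: conn=54 S1=-6 S2=31 S3=32 blocked=[1]
Op 8: conn=54 S1=2 S2=31 S3=32 blocked=[]
Op 9: conn=41 S1=-11 S2=31 S3=32 blocked=[1]
Op 10: conn=36 S1=-16 S2=31 S3=32 blocked=[1]
Op 11: conn=25 S1=-16 S2=20 S3=32 blocked=[1]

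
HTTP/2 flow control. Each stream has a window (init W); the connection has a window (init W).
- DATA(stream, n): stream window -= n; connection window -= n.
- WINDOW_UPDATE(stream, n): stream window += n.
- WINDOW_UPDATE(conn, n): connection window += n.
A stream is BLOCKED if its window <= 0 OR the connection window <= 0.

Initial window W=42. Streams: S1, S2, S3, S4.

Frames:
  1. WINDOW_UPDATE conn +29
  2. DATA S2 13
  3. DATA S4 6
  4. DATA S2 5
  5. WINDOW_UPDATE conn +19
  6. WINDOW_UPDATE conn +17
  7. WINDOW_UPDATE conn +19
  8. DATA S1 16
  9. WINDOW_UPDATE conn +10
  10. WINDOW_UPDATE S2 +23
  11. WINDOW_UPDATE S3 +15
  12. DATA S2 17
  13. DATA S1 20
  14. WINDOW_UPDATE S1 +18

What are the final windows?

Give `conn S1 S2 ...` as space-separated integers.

Op 1: conn=71 S1=42 S2=42 S3=42 S4=42 blocked=[]
Op 2: conn=58 S1=42 S2=29 S3=42 S4=42 blocked=[]
Op 3: conn=52 S1=42 S2=29 S3=42 S4=36 blocked=[]
Op 4: conn=47 S1=42 S2=24 S3=42 S4=36 blocked=[]
Op 5: conn=66 S1=42 S2=24 S3=42 S4=36 blocked=[]
Op 6: conn=83 S1=42 S2=24 S3=42 S4=36 blocked=[]
Op 7: conn=102 S1=42 S2=24 S3=42 S4=36 blocked=[]
Op 8: conn=86 S1=26 S2=24 S3=42 S4=36 blocked=[]
Op 9: conn=96 S1=26 S2=24 S3=42 S4=36 blocked=[]
Op 10: conn=96 S1=26 S2=47 S3=42 S4=36 blocked=[]
Op 11: conn=96 S1=26 S2=47 S3=57 S4=36 blocked=[]
Op 12: conn=79 S1=26 S2=30 S3=57 S4=36 blocked=[]
Op 13: conn=59 S1=6 S2=30 S3=57 S4=36 blocked=[]
Op 14: conn=59 S1=24 S2=30 S3=57 S4=36 blocked=[]

Answer: 59 24 30 57 36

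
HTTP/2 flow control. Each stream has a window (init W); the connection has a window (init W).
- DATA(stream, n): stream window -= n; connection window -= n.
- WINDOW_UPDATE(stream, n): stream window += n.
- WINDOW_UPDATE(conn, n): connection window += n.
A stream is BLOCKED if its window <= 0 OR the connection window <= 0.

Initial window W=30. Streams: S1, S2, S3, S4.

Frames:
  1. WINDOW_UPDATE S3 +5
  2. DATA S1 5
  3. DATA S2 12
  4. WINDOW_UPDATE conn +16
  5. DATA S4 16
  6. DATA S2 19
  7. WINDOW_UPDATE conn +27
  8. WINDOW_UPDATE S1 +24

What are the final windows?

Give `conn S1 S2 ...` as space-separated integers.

Answer: 21 49 -1 35 14

Derivation:
Op 1: conn=30 S1=30 S2=30 S3=35 S4=30 blocked=[]
Op 2: conn=25 S1=25 S2=30 S3=35 S4=30 blocked=[]
Op 3: conn=13 S1=25 S2=18 S3=35 S4=30 blocked=[]
Op 4: conn=29 S1=25 S2=18 S3=35 S4=30 blocked=[]
Op 5: conn=13 S1=25 S2=18 S3=35 S4=14 blocked=[]
Op 6: conn=-6 S1=25 S2=-1 S3=35 S4=14 blocked=[1, 2, 3, 4]
Op 7: conn=21 S1=25 S2=-1 S3=35 S4=14 blocked=[2]
Op 8: conn=21 S1=49 S2=-1 S3=35 S4=14 blocked=[2]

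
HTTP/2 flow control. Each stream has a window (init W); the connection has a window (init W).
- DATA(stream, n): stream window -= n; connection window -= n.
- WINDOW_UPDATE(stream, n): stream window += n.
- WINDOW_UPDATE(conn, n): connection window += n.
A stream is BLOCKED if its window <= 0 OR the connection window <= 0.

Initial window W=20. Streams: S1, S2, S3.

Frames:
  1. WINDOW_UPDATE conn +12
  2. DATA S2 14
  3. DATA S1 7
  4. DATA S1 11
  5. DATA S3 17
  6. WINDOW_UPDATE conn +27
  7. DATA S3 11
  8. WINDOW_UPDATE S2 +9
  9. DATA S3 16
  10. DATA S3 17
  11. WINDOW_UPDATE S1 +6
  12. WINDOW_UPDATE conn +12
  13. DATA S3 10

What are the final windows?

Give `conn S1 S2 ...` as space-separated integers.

Op 1: conn=32 S1=20 S2=20 S3=20 blocked=[]
Op 2: conn=18 S1=20 S2=6 S3=20 blocked=[]
Op 3: conn=11 S1=13 S2=6 S3=20 blocked=[]
Op 4: conn=0 S1=2 S2=6 S3=20 blocked=[1, 2, 3]
Op 5: conn=-17 S1=2 S2=6 S3=3 blocked=[1, 2, 3]
Op 6: conn=10 S1=2 S2=6 S3=3 blocked=[]
Op 7: conn=-1 S1=2 S2=6 S3=-8 blocked=[1, 2, 3]
Op 8: conn=-1 S1=2 S2=15 S3=-8 blocked=[1, 2, 3]
Op 9: conn=-17 S1=2 S2=15 S3=-24 blocked=[1, 2, 3]
Op 10: conn=-34 S1=2 S2=15 S3=-41 blocked=[1, 2, 3]
Op 11: conn=-34 S1=8 S2=15 S3=-41 blocked=[1, 2, 3]
Op 12: conn=-22 S1=8 S2=15 S3=-41 blocked=[1, 2, 3]
Op 13: conn=-32 S1=8 S2=15 S3=-51 blocked=[1, 2, 3]

Answer: -32 8 15 -51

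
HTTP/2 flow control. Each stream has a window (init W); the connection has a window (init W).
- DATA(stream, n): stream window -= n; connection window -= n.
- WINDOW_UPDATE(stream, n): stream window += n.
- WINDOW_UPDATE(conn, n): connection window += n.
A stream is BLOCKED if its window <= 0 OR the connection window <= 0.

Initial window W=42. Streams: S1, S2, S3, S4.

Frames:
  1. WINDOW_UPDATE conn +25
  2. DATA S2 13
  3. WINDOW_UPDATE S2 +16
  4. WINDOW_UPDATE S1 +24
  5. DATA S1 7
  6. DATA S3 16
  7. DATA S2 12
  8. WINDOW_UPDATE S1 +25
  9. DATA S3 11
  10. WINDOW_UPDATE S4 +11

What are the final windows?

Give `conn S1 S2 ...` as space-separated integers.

Op 1: conn=67 S1=42 S2=42 S3=42 S4=42 blocked=[]
Op 2: conn=54 S1=42 S2=29 S3=42 S4=42 blocked=[]
Op 3: conn=54 S1=42 S2=45 S3=42 S4=42 blocked=[]
Op 4: conn=54 S1=66 S2=45 S3=42 S4=42 blocked=[]
Op 5: conn=47 S1=59 S2=45 S3=42 S4=42 blocked=[]
Op 6: conn=31 S1=59 S2=45 S3=26 S4=42 blocked=[]
Op 7: conn=19 S1=59 S2=33 S3=26 S4=42 blocked=[]
Op 8: conn=19 S1=84 S2=33 S3=26 S4=42 blocked=[]
Op 9: conn=8 S1=84 S2=33 S3=15 S4=42 blocked=[]
Op 10: conn=8 S1=84 S2=33 S3=15 S4=53 blocked=[]

Answer: 8 84 33 15 53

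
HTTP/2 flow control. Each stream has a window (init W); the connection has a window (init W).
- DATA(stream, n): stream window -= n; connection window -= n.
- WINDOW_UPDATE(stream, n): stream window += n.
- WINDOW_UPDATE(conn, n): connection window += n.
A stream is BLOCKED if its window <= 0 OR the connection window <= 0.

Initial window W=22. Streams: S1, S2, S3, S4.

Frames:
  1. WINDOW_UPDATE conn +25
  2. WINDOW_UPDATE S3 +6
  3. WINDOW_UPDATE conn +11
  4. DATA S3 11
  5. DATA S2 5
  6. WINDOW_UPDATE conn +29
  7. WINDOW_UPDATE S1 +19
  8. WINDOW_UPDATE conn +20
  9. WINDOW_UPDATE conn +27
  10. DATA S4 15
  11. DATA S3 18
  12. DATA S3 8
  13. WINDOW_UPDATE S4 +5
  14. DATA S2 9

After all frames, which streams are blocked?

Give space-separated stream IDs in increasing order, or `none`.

Answer: S3

Derivation:
Op 1: conn=47 S1=22 S2=22 S3=22 S4=22 blocked=[]
Op 2: conn=47 S1=22 S2=22 S3=28 S4=22 blocked=[]
Op 3: conn=58 S1=22 S2=22 S3=28 S4=22 blocked=[]
Op 4: conn=47 S1=22 S2=22 S3=17 S4=22 blocked=[]
Op 5: conn=42 S1=22 S2=17 S3=17 S4=22 blocked=[]
Op 6: conn=71 S1=22 S2=17 S3=17 S4=22 blocked=[]
Op 7: conn=71 S1=41 S2=17 S3=17 S4=22 blocked=[]
Op 8: conn=91 S1=41 S2=17 S3=17 S4=22 blocked=[]
Op 9: conn=118 S1=41 S2=17 S3=17 S4=22 blocked=[]
Op 10: conn=103 S1=41 S2=17 S3=17 S4=7 blocked=[]
Op 11: conn=85 S1=41 S2=17 S3=-1 S4=7 blocked=[3]
Op 12: conn=77 S1=41 S2=17 S3=-9 S4=7 blocked=[3]
Op 13: conn=77 S1=41 S2=17 S3=-9 S4=12 blocked=[3]
Op 14: conn=68 S1=41 S2=8 S3=-9 S4=12 blocked=[3]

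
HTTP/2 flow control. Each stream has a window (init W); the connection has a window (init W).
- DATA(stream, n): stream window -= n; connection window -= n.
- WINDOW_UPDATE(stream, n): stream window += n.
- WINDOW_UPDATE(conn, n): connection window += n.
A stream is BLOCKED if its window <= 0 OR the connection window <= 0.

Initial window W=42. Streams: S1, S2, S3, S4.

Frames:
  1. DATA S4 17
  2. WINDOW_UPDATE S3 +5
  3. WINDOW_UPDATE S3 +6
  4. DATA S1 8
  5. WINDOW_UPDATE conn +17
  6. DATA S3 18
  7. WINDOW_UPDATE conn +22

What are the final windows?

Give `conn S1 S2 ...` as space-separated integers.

Op 1: conn=25 S1=42 S2=42 S3=42 S4=25 blocked=[]
Op 2: conn=25 S1=42 S2=42 S3=47 S4=25 blocked=[]
Op 3: conn=25 S1=42 S2=42 S3=53 S4=25 blocked=[]
Op 4: conn=17 S1=34 S2=42 S3=53 S4=25 blocked=[]
Op 5: conn=34 S1=34 S2=42 S3=53 S4=25 blocked=[]
Op 6: conn=16 S1=34 S2=42 S3=35 S4=25 blocked=[]
Op 7: conn=38 S1=34 S2=42 S3=35 S4=25 blocked=[]

Answer: 38 34 42 35 25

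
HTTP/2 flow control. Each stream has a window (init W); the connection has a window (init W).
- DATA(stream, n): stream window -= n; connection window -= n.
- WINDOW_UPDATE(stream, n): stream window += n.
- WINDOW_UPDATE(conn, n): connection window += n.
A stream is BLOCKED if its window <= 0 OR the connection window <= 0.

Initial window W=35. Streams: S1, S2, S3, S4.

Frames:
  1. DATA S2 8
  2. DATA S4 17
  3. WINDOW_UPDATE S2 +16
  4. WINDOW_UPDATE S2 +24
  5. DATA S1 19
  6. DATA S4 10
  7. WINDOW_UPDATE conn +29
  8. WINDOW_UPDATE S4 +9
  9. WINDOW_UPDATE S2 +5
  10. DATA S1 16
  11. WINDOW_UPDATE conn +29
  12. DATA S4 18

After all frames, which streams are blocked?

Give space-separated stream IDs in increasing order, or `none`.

Answer: S1 S4

Derivation:
Op 1: conn=27 S1=35 S2=27 S3=35 S4=35 blocked=[]
Op 2: conn=10 S1=35 S2=27 S3=35 S4=18 blocked=[]
Op 3: conn=10 S1=35 S2=43 S3=35 S4=18 blocked=[]
Op 4: conn=10 S1=35 S2=67 S3=35 S4=18 blocked=[]
Op 5: conn=-9 S1=16 S2=67 S3=35 S4=18 blocked=[1, 2, 3, 4]
Op 6: conn=-19 S1=16 S2=67 S3=35 S4=8 blocked=[1, 2, 3, 4]
Op 7: conn=10 S1=16 S2=67 S3=35 S4=8 blocked=[]
Op 8: conn=10 S1=16 S2=67 S3=35 S4=17 blocked=[]
Op 9: conn=10 S1=16 S2=72 S3=35 S4=17 blocked=[]
Op 10: conn=-6 S1=0 S2=72 S3=35 S4=17 blocked=[1, 2, 3, 4]
Op 11: conn=23 S1=0 S2=72 S3=35 S4=17 blocked=[1]
Op 12: conn=5 S1=0 S2=72 S3=35 S4=-1 blocked=[1, 4]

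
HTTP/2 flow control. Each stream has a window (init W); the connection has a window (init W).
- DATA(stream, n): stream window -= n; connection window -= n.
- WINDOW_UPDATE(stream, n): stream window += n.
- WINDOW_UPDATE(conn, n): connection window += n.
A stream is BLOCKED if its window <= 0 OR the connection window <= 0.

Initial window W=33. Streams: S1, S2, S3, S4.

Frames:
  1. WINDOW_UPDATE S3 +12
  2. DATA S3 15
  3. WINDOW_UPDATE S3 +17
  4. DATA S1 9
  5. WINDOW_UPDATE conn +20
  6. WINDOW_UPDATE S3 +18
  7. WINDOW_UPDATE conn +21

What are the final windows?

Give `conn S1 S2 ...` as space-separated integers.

Answer: 50 24 33 65 33

Derivation:
Op 1: conn=33 S1=33 S2=33 S3=45 S4=33 blocked=[]
Op 2: conn=18 S1=33 S2=33 S3=30 S4=33 blocked=[]
Op 3: conn=18 S1=33 S2=33 S3=47 S4=33 blocked=[]
Op 4: conn=9 S1=24 S2=33 S3=47 S4=33 blocked=[]
Op 5: conn=29 S1=24 S2=33 S3=47 S4=33 blocked=[]
Op 6: conn=29 S1=24 S2=33 S3=65 S4=33 blocked=[]
Op 7: conn=50 S1=24 S2=33 S3=65 S4=33 blocked=[]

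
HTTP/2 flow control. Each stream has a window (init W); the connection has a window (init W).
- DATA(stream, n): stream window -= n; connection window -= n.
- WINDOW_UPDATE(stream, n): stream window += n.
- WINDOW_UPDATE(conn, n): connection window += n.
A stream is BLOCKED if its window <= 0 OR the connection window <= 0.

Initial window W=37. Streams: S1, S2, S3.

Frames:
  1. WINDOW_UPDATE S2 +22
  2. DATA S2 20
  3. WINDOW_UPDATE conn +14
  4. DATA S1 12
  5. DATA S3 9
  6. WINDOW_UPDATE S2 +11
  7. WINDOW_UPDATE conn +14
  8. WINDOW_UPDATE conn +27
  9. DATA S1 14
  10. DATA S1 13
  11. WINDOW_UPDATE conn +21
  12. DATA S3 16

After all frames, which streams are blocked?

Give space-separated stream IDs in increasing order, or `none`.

Op 1: conn=37 S1=37 S2=59 S3=37 blocked=[]
Op 2: conn=17 S1=37 S2=39 S3=37 blocked=[]
Op 3: conn=31 S1=37 S2=39 S3=37 blocked=[]
Op 4: conn=19 S1=25 S2=39 S3=37 blocked=[]
Op 5: conn=10 S1=25 S2=39 S3=28 blocked=[]
Op 6: conn=10 S1=25 S2=50 S3=28 blocked=[]
Op 7: conn=24 S1=25 S2=50 S3=28 blocked=[]
Op 8: conn=51 S1=25 S2=50 S3=28 blocked=[]
Op 9: conn=37 S1=11 S2=50 S3=28 blocked=[]
Op 10: conn=24 S1=-2 S2=50 S3=28 blocked=[1]
Op 11: conn=45 S1=-2 S2=50 S3=28 blocked=[1]
Op 12: conn=29 S1=-2 S2=50 S3=12 blocked=[1]

Answer: S1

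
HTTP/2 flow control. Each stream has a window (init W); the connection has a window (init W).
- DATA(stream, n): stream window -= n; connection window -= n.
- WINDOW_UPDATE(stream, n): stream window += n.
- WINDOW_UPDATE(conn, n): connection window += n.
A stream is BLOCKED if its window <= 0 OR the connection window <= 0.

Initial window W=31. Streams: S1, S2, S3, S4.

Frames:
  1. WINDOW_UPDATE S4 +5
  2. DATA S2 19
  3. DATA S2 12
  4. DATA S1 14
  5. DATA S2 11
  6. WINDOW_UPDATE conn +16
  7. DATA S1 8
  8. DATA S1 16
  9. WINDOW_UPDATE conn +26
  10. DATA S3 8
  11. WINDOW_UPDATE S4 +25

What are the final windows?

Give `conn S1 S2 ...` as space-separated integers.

Op 1: conn=31 S1=31 S2=31 S3=31 S4=36 blocked=[]
Op 2: conn=12 S1=31 S2=12 S3=31 S4=36 blocked=[]
Op 3: conn=0 S1=31 S2=0 S3=31 S4=36 blocked=[1, 2, 3, 4]
Op 4: conn=-14 S1=17 S2=0 S3=31 S4=36 blocked=[1, 2, 3, 4]
Op 5: conn=-25 S1=17 S2=-11 S3=31 S4=36 blocked=[1, 2, 3, 4]
Op 6: conn=-9 S1=17 S2=-11 S3=31 S4=36 blocked=[1, 2, 3, 4]
Op 7: conn=-17 S1=9 S2=-11 S3=31 S4=36 blocked=[1, 2, 3, 4]
Op 8: conn=-33 S1=-7 S2=-11 S3=31 S4=36 blocked=[1, 2, 3, 4]
Op 9: conn=-7 S1=-7 S2=-11 S3=31 S4=36 blocked=[1, 2, 3, 4]
Op 10: conn=-15 S1=-7 S2=-11 S3=23 S4=36 blocked=[1, 2, 3, 4]
Op 11: conn=-15 S1=-7 S2=-11 S3=23 S4=61 blocked=[1, 2, 3, 4]

Answer: -15 -7 -11 23 61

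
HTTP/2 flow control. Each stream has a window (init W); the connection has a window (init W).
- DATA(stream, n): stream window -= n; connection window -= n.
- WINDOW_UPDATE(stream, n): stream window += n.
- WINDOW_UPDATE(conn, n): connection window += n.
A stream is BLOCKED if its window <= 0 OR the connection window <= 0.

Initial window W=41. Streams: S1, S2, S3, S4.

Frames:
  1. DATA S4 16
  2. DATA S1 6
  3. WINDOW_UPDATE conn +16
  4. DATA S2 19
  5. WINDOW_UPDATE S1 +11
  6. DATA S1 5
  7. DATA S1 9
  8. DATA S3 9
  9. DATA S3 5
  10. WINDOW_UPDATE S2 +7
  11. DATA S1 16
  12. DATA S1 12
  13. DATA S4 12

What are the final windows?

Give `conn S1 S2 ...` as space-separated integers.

Answer: -52 4 29 27 13

Derivation:
Op 1: conn=25 S1=41 S2=41 S3=41 S4=25 blocked=[]
Op 2: conn=19 S1=35 S2=41 S3=41 S4=25 blocked=[]
Op 3: conn=35 S1=35 S2=41 S3=41 S4=25 blocked=[]
Op 4: conn=16 S1=35 S2=22 S3=41 S4=25 blocked=[]
Op 5: conn=16 S1=46 S2=22 S3=41 S4=25 blocked=[]
Op 6: conn=11 S1=41 S2=22 S3=41 S4=25 blocked=[]
Op 7: conn=2 S1=32 S2=22 S3=41 S4=25 blocked=[]
Op 8: conn=-7 S1=32 S2=22 S3=32 S4=25 blocked=[1, 2, 3, 4]
Op 9: conn=-12 S1=32 S2=22 S3=27 S4=25 blocked=[1, 2, 3, 4]
Op 10: conn=-12 S1=32 S2=29 S3=27 S4=25 blocked=[1, 2, 3, 4]
Op 11: conn=-28 S1=16 S2=29 S3=27 S4=25 blocked=[1, 2, 3, 4]
Op 12: conn=-40 S1=4 S2=29 S3=27 S4=25 blocked=[1, 2, 3, 4]
Op 13: conn=-52 S1=4 S2=29 S3=27 S4=13 blocked=[1, 2, 3, 4]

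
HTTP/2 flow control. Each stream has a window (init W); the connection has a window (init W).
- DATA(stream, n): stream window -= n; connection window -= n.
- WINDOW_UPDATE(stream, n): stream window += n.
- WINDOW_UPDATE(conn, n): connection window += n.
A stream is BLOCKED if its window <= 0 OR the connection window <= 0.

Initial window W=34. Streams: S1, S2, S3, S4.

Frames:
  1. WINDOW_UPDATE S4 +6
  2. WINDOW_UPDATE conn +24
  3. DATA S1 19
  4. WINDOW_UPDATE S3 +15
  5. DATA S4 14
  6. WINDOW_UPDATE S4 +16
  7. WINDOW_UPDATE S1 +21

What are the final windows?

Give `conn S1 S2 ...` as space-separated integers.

Answer: 25 36 34 49 42

Derivation:
Op 1: conn=34 S1=34 S2=34 S3=34 S4=40 blocked=[]
Op 2: conn=58 S1=34 S2=34 S3=34 S4=40 blocked=[]
Op 3: conn=39 S1=15 S2=34 S3=34 S4=40 blocked=[]
Op 4: conn=39 S1=15 S2=34 S3=49 S4=40 blocked=[]
Op 5: conn=25 S1=15 S2=34 S3=49 S4=26 blocked=[]
Op 6: conn=25 S1=15 S2=34 S3=49 S4=42 blocked=[]
Op 7: conn=25 S1=36 S2=34 S3=49 S4=42 blocked=[]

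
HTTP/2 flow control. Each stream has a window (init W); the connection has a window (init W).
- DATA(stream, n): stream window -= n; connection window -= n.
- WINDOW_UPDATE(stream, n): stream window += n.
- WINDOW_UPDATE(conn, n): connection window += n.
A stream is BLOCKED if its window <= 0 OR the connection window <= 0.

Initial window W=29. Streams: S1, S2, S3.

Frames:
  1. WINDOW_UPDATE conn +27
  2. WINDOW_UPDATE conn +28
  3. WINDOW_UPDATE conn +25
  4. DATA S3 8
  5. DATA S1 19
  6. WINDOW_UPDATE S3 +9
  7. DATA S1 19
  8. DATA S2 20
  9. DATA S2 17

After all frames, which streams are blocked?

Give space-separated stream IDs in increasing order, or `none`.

Op 1: conn=56 S1=29 S2=29 S3=29 blocked=[]
Op 2: conn=84 S1=29 S2=29 S3=29 blocked=[]
Op 3: conn=109 S1=29 S2=29 S3=29 blocked=[]
Op 4: conn=101 S1=29 S2=29 S3=21 blocked=[]
Op 5: conn=82 S1=10 S2=29 S3=21 blocked=[]
Op 6: conn=82 S1=10 S2=29 S3=30 blocked=[]
Op 7: conn=63 S1=-9 S2=29 S3=30 blocked=[1]
Op 8: conn=43 S1=-9 S2=9 S3=30 blocked=[1]
Op 9: conn=26 S1=-9 S2=-8 S3=30 blocked=[1, 2]

Answer: S1 S2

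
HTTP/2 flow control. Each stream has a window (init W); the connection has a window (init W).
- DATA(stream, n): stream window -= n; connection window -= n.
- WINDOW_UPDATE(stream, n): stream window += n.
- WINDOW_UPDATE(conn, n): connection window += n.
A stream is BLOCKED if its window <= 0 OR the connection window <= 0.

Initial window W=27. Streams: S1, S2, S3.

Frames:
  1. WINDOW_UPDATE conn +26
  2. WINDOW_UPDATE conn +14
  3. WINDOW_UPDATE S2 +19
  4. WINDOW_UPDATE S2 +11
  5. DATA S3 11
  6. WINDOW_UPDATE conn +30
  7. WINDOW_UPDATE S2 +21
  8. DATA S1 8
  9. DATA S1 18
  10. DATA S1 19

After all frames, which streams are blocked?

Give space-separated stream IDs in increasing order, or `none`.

Op 1: conn=53 S1=27 S2=27 S3=27 blocked=[]
Op 2: conn=67 S1=27 S2=27 S3=27 blocked=[]
Op 3: conn=67 S1=27 S2=46 S3=27 blocked=[]
Op 4: conn=67 S1=27 S2=57 S3=27 blocked=[]
Op 5: conn=56 S1=27 S2=57 S3=16 blocked=[]
Op 6: conn=86 S1=27 S2=57 S3=16 blocked=[]
Op 7: conn=86 S1=27 S2=78 S3=16 blocked=[]
Op 8: conn=78 S1=19 S2=78 S3=16 blocked=[]
Op 9: conn=60 S1=1 S2=78 S3=16 blocked=[]
Op 10: conn=41 S1=-18 S2=78 S3=16 blocked=[1]

Answer: S1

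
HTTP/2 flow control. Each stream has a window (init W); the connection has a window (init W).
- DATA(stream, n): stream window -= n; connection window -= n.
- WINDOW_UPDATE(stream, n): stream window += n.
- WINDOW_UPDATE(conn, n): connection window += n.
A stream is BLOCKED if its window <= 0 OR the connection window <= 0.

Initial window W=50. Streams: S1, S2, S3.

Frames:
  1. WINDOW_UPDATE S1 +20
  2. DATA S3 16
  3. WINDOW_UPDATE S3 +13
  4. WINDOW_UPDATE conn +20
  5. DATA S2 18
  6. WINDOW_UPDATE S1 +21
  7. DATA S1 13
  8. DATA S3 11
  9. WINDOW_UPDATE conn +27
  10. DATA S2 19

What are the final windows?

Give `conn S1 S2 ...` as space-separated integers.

Op 1: conn=50 S1=70 S2=50 S3=50 blocked=[]
Op 2: conn=34 S1=70 S2=50 S3=34 blocked=[]
Op 3: conn=34 S1=70 S2=50 S3=47 blocked=[]
Op 4: conn=54 S1=70 S2=50 S3=47 blocked=[]
Op 5: conn=36 S1=70 S2=32 S3=47 blocked=[]
Op 6: conn=36 S1=91 S2=32 S3=47 blocked=[]
Op 7: conn=23 S1=78 S2=32 S3=47 blocked=[]
Op 8: conn=12 S1=78 S2=32 S3=36 blocked=[]
Op 9: conn=39 S1=78 S2=32 S3=36 blocked=[]
Op 10: conn=20 S1=78 S2=13 S3=36 blocked=[]

Answer: 20 78 13 36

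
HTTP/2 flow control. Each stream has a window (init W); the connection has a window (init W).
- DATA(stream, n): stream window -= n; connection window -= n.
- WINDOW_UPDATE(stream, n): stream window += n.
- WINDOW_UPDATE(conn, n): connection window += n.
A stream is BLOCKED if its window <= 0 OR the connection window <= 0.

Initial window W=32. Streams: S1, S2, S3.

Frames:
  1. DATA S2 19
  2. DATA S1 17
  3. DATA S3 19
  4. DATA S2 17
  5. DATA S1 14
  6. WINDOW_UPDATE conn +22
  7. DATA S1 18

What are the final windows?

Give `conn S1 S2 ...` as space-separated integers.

Answer: -50 -17 -4 13

Derivation:
Op 1: conn=13 S1=32 S2=13 S3=32 blocked=[]
Op 2: conn=-4 S1=15 S2=13 S3=32 blocked=[1, 2, 3]
Op 3: conn=-23 S1=15 S2=13 S3=13 blocked=[1, 2, 3]
Op 4: conn=-40 S1=15 S2=-4 S3=13 blocked=[1, 2, 3]
Op 5: conn=-54 S1=1 S2=-4 S3=13 blocked=[1, 2, 3]
Op 6: conn=-32 S1=1 S2=-4 S3=13 blocked=[1, 2, 3]
Op 7: conn=-50 S1=-17 S2=-4 S3=13 blocked=[1, 2, 3]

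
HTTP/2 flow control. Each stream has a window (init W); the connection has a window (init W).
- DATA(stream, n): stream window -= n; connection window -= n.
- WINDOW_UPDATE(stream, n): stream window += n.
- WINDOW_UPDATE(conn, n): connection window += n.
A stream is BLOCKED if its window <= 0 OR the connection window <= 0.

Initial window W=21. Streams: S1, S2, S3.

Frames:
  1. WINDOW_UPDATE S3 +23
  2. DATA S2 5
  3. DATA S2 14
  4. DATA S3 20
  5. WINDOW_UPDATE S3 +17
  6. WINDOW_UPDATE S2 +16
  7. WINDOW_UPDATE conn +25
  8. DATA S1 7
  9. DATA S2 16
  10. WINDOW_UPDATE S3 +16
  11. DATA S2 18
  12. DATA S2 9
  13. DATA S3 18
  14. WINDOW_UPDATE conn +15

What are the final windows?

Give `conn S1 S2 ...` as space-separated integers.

Op 1: conn=21 S1=21 S2=21 S3=44 blocked=[]
Op 2: conn=16 S1=21 S2=16 S3=44 blocked=[]
Op 3: conn=2 S1=21 S2=2 S3=44 blocked=[]
Op 4: conn=-18 S1=21 S2=2 S3=24 blocked=[1, 2, 3]
Op 5: conn=-18 S1=21 S2=2 S3=41 blocked=[1, 2, 3]
Op 6: conn=-18 S1=21 S2=18 S3=41 blocked=[1, 2, 3]
Op 7: conn=7 S1=21 S2=18 S3=41 blocked=[]
Op 8: conn=0 S1=14 S2=18 S3=41 blocked=[1, 2, 3]
Op 9: conn=-16 S1=14 S2=2 S3=41 blocked=[1, 2, 3]
Op 10: conn=-16 S1=14 S2=2 S3=57 blocked=[1, 2, 3]
Op 11: conn=-34 S1=14 S2=-16 S3=57 blocked=[1, 2, 3]
Op 12: conn=-43 S1=14 S2=-25 S3=57 blocked=[1, 2, 3]
Op 13: conn=-61 S1=14 S2=-25 S3=39 blocked=[1, 2, 3]
Op 14: conn=-46 S1=14 S2=-25 S3=39 blocked=[1, 2, 3]

Answer: -46 14 -25 39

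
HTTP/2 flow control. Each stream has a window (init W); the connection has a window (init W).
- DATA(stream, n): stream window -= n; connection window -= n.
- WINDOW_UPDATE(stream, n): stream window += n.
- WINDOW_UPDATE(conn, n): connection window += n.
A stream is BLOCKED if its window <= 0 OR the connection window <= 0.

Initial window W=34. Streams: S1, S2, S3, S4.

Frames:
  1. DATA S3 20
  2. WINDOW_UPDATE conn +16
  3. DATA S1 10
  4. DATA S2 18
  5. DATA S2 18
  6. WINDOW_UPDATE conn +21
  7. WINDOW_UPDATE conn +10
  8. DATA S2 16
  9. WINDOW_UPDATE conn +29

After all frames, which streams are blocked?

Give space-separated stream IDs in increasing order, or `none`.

Answer: S2

Derivation:
Op 1: conn=14 S1=34 S2=34 S3=14 S4=34 blocked=[]
Op 2: conn=30 S1=34 S2=34 S3=14 S4=34 blocked=[]
Op 3: conn=20 S1=24 S2=34 S3=14 S4=34 blocked=[]
Op 4: conn=2 S1=24 S2=16 S3=14 S4=34 blocked=[]
Op 5: conn=-16 S1=24 S2=-2 S3=14 S4=34 blocked=[1, 2, 3, 4]
Op 6: conn=5 S1=24 S2=-2 S3=14 S4=34 blocked=[2]
Op 7: conn=15 S1=24 S2=-2 S3=14 S4=34 blocked=[2]
Op 8: conn=-1 S1=24 S2=-18 S3=14 S4=34 blocked=[1, 2, 3, 4]
Op 9: conn=28 S1=24 S2=-18 S3=14 S4=34 blocked=[2]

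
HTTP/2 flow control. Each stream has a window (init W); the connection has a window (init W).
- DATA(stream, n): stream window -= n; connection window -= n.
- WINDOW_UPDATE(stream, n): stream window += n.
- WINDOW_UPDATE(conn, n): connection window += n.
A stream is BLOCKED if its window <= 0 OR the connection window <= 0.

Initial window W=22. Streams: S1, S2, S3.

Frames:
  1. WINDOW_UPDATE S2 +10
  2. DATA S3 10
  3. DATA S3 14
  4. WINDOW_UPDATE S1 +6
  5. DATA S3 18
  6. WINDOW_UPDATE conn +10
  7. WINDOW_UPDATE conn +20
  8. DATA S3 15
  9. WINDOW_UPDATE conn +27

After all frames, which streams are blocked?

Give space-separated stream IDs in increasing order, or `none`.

Op 1: conn=22 S1=22 S2=32 S3=22 blocked=[]
Op 2: conn=12 S1=22 S2=32 S3=12 blocked=[]
Op 3: conn=-2 S1=22 S2=32 S3=-2 blocked=[1, 2, 3]
Op 4: conn=-2 S1=28 S2=32 S3=-2 blocked=[1, 2, 3]
Op 5: conn=-20 S1=28 S2=32 S3=-20 blocked=[1, 2, 3]
Op 6: conn=-10 S1=28 S2=32 S3=-20 blocked=[1, 2, 3]
Op 7: conn=10 S1=28 S2=32 S3=-20 blocked=[3]
Op 8: conn=-5 S1=28 S2=32 S3=-35 blocked=[1, 2, 3]
Op 9: conn=22 S1=28 S2=32 S3=-35 blocked=[3]

Answer: S3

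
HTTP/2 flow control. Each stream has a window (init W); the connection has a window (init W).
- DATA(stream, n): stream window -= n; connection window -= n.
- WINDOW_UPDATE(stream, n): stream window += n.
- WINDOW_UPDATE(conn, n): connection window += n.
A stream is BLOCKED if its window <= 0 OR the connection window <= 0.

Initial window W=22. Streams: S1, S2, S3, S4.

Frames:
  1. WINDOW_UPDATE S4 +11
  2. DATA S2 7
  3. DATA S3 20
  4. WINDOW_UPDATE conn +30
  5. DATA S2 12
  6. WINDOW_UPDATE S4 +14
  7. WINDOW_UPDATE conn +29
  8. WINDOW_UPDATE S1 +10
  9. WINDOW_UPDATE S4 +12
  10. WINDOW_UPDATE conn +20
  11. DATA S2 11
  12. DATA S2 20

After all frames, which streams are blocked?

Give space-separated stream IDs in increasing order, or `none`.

Answer: S2

Derivation:
Op 1: conn=22 S1=22 S2=22 S3=22 S4=33 blocked=[]
Op 2: conn=15 S1=22 S2=15 S3=22 S4=33 blocked=[]
Op 3: conn=-5 S1=22 S2=15 S3=2 S4=33 blocked=[1, 2, 3, 4]
Op 4: conn=25 S1=22 S2=15 S3=2 S4=33 blocked=[]
Op 5: conn=13 S1=22 S2=3 S3=2 S4=33 blocked=[]
Op 6: conn=13 S1=22 S2=3 S3=2 S4=47 blocked=[]
Op 7: conn=42 S1=22 S2=3 S3=2 S4=47 blocked=[]
Op 8: conn=42 S1=32 S2=3 S3=2 S4=47 blocked=[]
Op 9: conn=42 S1=32 S2=3 S3=2 S4=59 blocked=[]
Op 10: conn=62 S1=32 S2=3 S3=2 S4=59 blocked=[]
Op 11: conn=51 S1=32 S2=-8 S3=2 S4=59 blocked=[2]
Op 12: conn=31 S1=32 S2=-28 S3=2 S4=59 blocked=[2]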